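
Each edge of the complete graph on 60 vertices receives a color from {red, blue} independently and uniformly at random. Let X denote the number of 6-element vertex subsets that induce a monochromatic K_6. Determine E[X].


Let X = Σ_S X_S over the C(60, 6) = 50063860 subsets S of size 6, where X_S = 1 if the K_6 on S is monochromatic.
For a fixed S, the K_6 on S has C(6, 2) = 15 edges. P[all 15 edges red] = (1/2)^15, and likewise for blue, so P[monochromatic] = 2·(1/2)^15 = 2^{1 − 15} = 1/16384.
Summing: E[X] = C(60, 6) · 2^{1 − 15} = 50063860 · 1/16384 = 12515965/4096.
Numerically: E[X] ≈ 3055.6555.

E[X] = C(60,6)·2^(1−C(6,2)) = 12515965/4096 ≈ 3055.6555.


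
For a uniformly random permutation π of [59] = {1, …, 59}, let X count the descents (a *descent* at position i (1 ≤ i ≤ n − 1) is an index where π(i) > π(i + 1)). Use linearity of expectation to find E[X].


Write X = Σ X_I over i = 1, …, 58, with X_I the indicator of one descent.
There are 58 indicators.
For each fixed i, the pair (π(i), π(i+1)) is a uniformly random ordered pair of distinct values from {1, …, 59}; by symmetry P[π(i) > π(i+1)] = 1/2.
By linearity: E[X] = 58 · (1/2) = (59 − 1) · (1/2) = 29 ≈ 29.00000.

E[X] = 29 = 29.00000.


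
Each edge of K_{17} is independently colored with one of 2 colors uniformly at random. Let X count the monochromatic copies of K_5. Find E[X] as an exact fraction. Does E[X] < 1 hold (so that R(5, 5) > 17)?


E[X] = C(17, 5) · 2^{1 − 10} = 6188 · 2^{−9} = 6188/512.
As a reduced fraction: E[X] = 1547/128 ≈ 12.0859375.
Is E[X] < 1? NO.
Since E[X] ≥ 1, the first-moment bound is inconclusive at n = 17; it does NOT by itself certify R(5, 5) > 17.

E[X] = 1547/128 ≈ 12.0859375; E[X] ≥ 1; first-moment method inconclusive here.


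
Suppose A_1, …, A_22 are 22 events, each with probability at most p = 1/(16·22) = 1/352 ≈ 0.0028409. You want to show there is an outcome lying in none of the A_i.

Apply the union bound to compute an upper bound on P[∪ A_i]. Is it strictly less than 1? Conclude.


Union bound: P[∪_{i=1}^{22} A_i] ≤ Σ_i P[A_i] ≤ 22·p = 22·(1/352) = 1/16.
Numerically: 1/16 ≈ 0.0625000.
Is 1/16 < 1? YES.
Since P[∪ A_i] ≤ 1/16 < 1, the complement has P[∩ A_i^c] ≥ 1 − 1/16 = 15/16 > 0, so some outcome avoids every A_i.

22·p = 1/16 ≈ 0.0625000; existence CERTIFIED by the union bound.


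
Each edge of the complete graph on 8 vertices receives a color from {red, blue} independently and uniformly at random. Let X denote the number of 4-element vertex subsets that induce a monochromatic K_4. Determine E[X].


Let X = Σ_S X_S over the C(8, 4) = 70 subsets S of size 4, where X_S = 1 if the K_4 on S is monochromatic.
For a fixed S, the K_4 on S has C(4, 2) = 6 edges. P[all 6 edges red] = (1/2)^6, and likewise for blue, so P[monochromatic] = 2·(1/2)^6 = 2^{1 − 6} = 1/32.
By linearity: E[X] = C(8, 4) · 2^{1 − 6} = 70 · 1/32 = 35/16.
Numerically: E[X] ≈ 2.18750.

E[X] = C(8,4)·2^(1−C(4,2)) = 35/16 ≈ 2.18750.


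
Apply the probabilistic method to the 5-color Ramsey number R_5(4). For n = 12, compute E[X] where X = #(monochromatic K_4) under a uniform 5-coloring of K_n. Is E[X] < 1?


E[X] = C(12, 4) · 5^{1 − 6} = 495 · 5^{−5} = 495/3125.
As a reduced fraction: E[X] = 99/625 ≈ 0.158400.
Is E[X] < 1? YES.
Since E[X] < 1, there exists a 5-coloring of K_{12} with no monochromatic K_4; hence R_5(4) > 12.

E[X] = 99/625 ≈ 0.158400; E[X] < 1, so R_5(4) > 12.


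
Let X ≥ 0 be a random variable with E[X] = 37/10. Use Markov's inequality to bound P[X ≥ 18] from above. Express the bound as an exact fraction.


μ = E[X] = 37/10, a = 18.
Markov: P[X ≥ 18] ≤ μ/a = (37/10)/18 = 37/180.
Numerically: ≈ 0.20556.
(Since a = 18 > μ = 3.70000, the bound 37/180 is < 1 and informative.)

P[X ≥ 18] ≤ 37/180 ≈ 0.20556.


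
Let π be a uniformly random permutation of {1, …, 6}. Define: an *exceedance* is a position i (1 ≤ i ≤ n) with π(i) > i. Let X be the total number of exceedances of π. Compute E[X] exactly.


Write X = Σ_{i=1}^{6} X_i, where X_i = 1_{π(i) > i}.
For each fixed i, π(i) is uniform over {1, …, 6} (marginal of a uniform permutation), so P[π(i) > i] = (n − i)/n. Summing: Σ_{i=1}^{6} (n − i)/n = (0 + 1 + … + 5)/6 = 6(6 − 1)/(2·6) = (6 − 1)/2.
Hence E[X] = Σ_{i=1}^{6} (6 − i)/6 = 5/2 ≈ 2.50000.

E[X] = 5/2 = 2.50000.


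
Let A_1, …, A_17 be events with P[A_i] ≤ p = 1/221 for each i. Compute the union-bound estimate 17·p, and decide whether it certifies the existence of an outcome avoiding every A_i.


Union bound: P[∪_{i=1}^{17} A_i] ≤ Σ_i P[A_i] ≤ 17·p = 17·(1/221) = 1/13.
Numerically: 1/13 ≈ 0.07692.
Is 1/13 < 1? YES.
Since P[∪ A_i] ≤ 1/13 < 1, the complement has P[∩ A_i^c] ≥ 1 − 1/13 = 12/13 > 0, so some outcome avoids every A_i.

17·p = 1/13 ≈ 0.07692; existence CERTIFIED by the union bound.


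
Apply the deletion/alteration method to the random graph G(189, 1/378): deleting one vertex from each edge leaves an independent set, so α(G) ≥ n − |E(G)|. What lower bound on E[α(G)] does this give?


E[|E(G)|] = C(189, 2)·p = 17766 · (1/378) = 47.
E[α(G)] ≥ n − E[|E(G)|] = 189 − 47 = 142.
Numerically: ≈ 142.0000.
(This is only a lower bound; the true E[α(G)] may be larger.)

E[α(G)] ≥ 142 ≈ 142.0000.


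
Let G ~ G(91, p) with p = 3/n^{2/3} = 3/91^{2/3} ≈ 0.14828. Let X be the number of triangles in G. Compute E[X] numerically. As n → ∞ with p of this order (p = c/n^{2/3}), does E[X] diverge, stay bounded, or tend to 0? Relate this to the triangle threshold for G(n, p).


Number of potential triangles: C(91, 3) = 121485.
Each occurs with probability p³ ≈ (0.14828)³ ≈ 3.2604758e-03.
By linearity: E[X] = C(91, 3)·p³ ≈ 121485 · 3.2604758e-03 ≈ 396.09890.
Since α = 2/3 < 1, p = c/n^{2/3} ≫ 1/n is above the triangle threshold p ~ 1/n. Asymptotically E[X] ~ (c³/6)·n^{3(1−α)} = (3³/6)·n^{1} → ∞; triangles are abundant w.h.p.

E[X] ≈ 396.09890; in regime p = Θ(1/n^{2/3}) E[X] diverges (above the triangle threshold p ~ 1/n).


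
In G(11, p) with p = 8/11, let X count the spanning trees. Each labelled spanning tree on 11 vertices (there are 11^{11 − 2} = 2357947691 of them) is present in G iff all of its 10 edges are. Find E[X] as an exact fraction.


K_11 has 11^{11 − 2} = 2357947691 labelled spanning trees.
For each such spanning tree H, let X_H = 1 if all 10 edges of H are present in G. Then P[X_H = 1] = p^{10} = (8/11)^{10} = 1073741824/25937424601.
Summing the indicators: E[X] = Σ_H E[X_H] = 2357947691 · p^{10} = 2357947691 · 1073741824/25937424601 = 1073741824/11.
Numerically: E[X] ≈ 9.76e+07.

E[X] = 2357947691 · (8/11)^{10} = 1073741824/11 ≈ 9.76e+07.


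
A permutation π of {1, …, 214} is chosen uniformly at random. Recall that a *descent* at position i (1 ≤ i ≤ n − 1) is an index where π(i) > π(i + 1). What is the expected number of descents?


Write X = Σ X_I over i = 1, …, 213, with X_I the indicator of one descent.
There are 213 indicators.
For each fixed i, the pair (π(i), π(i+1)) is a uniformly random ordered pair of distinct values from {1, …, 214}; by symmetry P[π(i) > π(i+1)] = 1/2.
By linearity: E[X] = 213 · (1/2) = (214 − 1) · (1/2) = 213/2 ≈ 106.50000.

E[X] = 213/2 = 106.50000.


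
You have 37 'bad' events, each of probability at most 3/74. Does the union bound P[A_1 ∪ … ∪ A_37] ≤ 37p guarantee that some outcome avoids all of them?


Union bound: P[∪_{i=1}^{37} A_i] ≤ Σ_i P[A_i] ≤ 37·p = 37·(3/74) = 3/2.
Numerically: 3/2 ≈ 1.5000000.
Is 3/2 < 1? NO.
Since the bound 3/2 is ≥ 1, the union bound is uninformative here; it does NOT by itself certify existence.

37·p = 3/2 ≈ 1.5000000; existence NOT certified by the union bound.


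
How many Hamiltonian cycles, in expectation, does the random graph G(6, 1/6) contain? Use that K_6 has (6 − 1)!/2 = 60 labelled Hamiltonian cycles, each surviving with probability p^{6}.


K_6 has (6 − 1)!/2 = 60 labelled Hamiltonian cycles.
For each such Hamiltonian cycle H, let X_H = 1 if all 6 edges of H are present in G. Then P[X_H = 1] = p^{6} = (1/6)^{6} = 1/46656.
By linearity: E[X] = Σ_H E[X_H] = 60 · p^{6} = 60 · 1/46656 = 5/3888.
Numerically: E[X] ≈ 0.001286.

E[X] = 60 · (1/6)^{6} = 5/3888 ≈ 0.001286.


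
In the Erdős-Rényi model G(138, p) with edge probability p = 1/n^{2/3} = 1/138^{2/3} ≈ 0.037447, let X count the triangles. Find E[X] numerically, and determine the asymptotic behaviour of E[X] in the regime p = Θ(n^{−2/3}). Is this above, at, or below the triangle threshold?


Number of potential triangles: C(138, 3) = 428536.
Each occurs with probability p³ ≈ (0.037447)³ ≈ 5.2509977e-05.
By linearity: E[X] = C(138, 3)·p³ ≈ 428536 · 5.2509977e-05 ≈ 22.50242.
Since α = 2/3 < 1, p = c/n^{2/3} ≫ 1/n is above the triangle threshold p ~ 1/n. Asymptotically E[X] ~ (c³/6)·n^{3(1−α)} = (1³/6)·n^{1} → ∞; triangles are abundant w.h.p.

E[X] ≈ 22.50242; in regime p = Θ(1/n^{2/3}) E[X] diverges (above the triangle threshold p ~ 1/n).


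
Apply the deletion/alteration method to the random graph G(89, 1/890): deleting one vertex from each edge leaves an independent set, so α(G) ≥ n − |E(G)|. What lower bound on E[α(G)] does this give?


E[|E(G)|] = C(89, 2)·p = 3916 · (1/890) = 22/5.
E[α(G)] ≥ n − E[|E(G)|] = 89 − 22/5 = 423/5.
Numerically: ≈ 84.600.
(This is only a lower bound; the true E[α(G)] may be larger.)

E[α(G)] ≥ 423/5 ≈ 84.600.


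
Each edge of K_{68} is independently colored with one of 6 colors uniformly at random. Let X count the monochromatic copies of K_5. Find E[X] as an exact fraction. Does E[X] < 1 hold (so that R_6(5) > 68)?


E[X] = C(68, 5) · 6^{1 − 10} = 10424128 · 6^{−9} = 10424128/10077696.
As a reduced fraction: E[X] = 162877/157464 ≈ 1.0344.
Is E[X] < 1? NO.
Since E[X] ≥ 1, the first-moment bound is inconclusive at n = 68; it does NOT by itself certify R_6(5) > 68.

E[X] = 162877/157464 ≈ 1.0344; E[X] ≥ 1; first-moment method inconclusive here.


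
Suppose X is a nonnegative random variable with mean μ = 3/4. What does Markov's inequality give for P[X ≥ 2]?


μ = E[X] = 3/4, a = 2.
Markov: P[X ≥ 2] ≤ μ/a = (3/4)/2 = 3/8.
Numerically: ≈ 0.375000.
(Since a = 2 > μ = 0.750000, the bound 3/8 is < 1 and informative.)

P[X ≥ 2] ≤ 3/8 ≈ 0.375000.


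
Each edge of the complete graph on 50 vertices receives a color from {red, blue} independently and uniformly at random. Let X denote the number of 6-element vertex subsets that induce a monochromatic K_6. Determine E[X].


Let X = Σ_S X_S over the C(50, 6) = 15890700 subsets S of size 6, where X_S = 1 if the K_6 on S is monochromatic.
For a fixed S, the K_6 on S has C(6, 2) = 15 edges. P[all 15 edges red] = (1/2)^15, and likewise for blue, so P[monochromatic] = 2·(1/2)^15 = 2^{1 − 15} = 1/16384.
By linearity of expectation: E[X] = C(50, 6) · 2^{1 − 15} = 15890700 · 1/16384 = 3972675/4096.
Numerically: E[X] ≈ 969.89136.

E[X] = C(50,6)·2^(1−C(6,2)) = 3972675/4096 ≈ 969.89136.


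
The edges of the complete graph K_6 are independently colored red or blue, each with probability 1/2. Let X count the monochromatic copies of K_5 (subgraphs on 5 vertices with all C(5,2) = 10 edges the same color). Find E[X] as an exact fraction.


Let X = Σ_S X_S over the C(6, 5) = 6 subsets S of size 5, where X_S = 1 if the K_5 on S is monochromatic.
For a fixed S, the K_5 on S has C(5, 2) = 10 edges. P[all 10 edges red] = (1/2)^10, and likewise for blue, so P[monochromatic] = 2·(1/2)^10 = 2^{1 − 10} = 1/512.
By linearity: E[X] = C(6, 5) · 2^{1 − 10} = 6 · 1/512 = 3/256.
Numerically: E[X] ≈ 0.012.

E[X] = C(6,5)·2^(1−C(5,2)) = 3/256 ≈ 0.012.


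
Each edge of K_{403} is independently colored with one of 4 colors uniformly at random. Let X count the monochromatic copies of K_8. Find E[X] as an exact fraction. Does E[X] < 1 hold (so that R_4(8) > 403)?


E[X] = C(403, 8) · 4^{1 − 28} = 16090020602228430 · 4^{−27} = 16090020602228430/18014398509481984.
As a reduced fraction: E[X] = 8045010301114215/9007199254740992 ≈ 0.893.
Is E[X] < 1? YES.
Since E[X] < 1, there exists a 4-coloring of K_{403} with no monochromatic K_8; hence R_4(8) > 403.

E[X] = 8045010301114215/9007199254740992 ≈ 0.893; E[X] < 1, so R_4(8) > 403.


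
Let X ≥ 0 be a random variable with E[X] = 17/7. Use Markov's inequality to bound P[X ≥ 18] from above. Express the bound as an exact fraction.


μ = E[X] = 17/7, a = 18.
Markov: P[X ≥ 18] ≤ μ/a = (17/7)/18 = 17/126.
Numerically: ≈ 0.13492.
(Since a = 18 > μ = 2.42857, the bound 17/126 is < 1 and informative.)

P[X ≥ 18] ≤ 17/126 ≈ 0.13492.


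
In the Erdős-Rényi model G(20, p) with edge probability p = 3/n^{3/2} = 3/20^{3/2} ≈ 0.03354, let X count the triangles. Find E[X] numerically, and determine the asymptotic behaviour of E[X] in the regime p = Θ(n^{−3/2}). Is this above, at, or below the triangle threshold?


Number of potential triangles: C(20, 3) = 1140.
Each occurs with probability p³ ≈ (0.03354)³ ≈ 3.773365e-05.
By linearity: E[X] = C(20, 3)·p³ ≈ 1140 · 3.773365e-05 ≈ 0.0430.
Since α = 3/2 > 1, p = c/n^{3/2} = o(1/n) is below the triangle threshold p ~ 1/n. Asymptotically E[X] ~ (c³/6)·n^{3(1−α)} = (3³/6)·n^{-1.5} → 0, so by Markov's inequality G has no triangles w.h.p.

E[X] ≈ 0.0430; in regime p = Θ(1/n^{3/2}) E[X] tends to 0 (below the triangle threshold p ~ 1/n).


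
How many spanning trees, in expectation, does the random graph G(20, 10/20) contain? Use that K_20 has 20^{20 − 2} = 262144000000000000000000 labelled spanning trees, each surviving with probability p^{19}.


K_20 has 20^{20 − 2} = 262144000000000000000000 labelled spanning trees.
For each such spanning tree H, let X_H = 1 if all 19 edges of H are present in G. Then P[X_H = 1] = p^{19} = (1/2)^{19} = 1/524288.
Summing the indicators: E[X] = Σ_H E[X_H] = 262144000000000000000000 · p^{19} = 262144000000000000000000 · 1/524288 = 500000000000000000.
Numerically: E[X] ≈ 5e+17.

E[X] = 262144000000000000000000 · (1/2)^{19} = 500000000000000000 ≈ 5e+17.


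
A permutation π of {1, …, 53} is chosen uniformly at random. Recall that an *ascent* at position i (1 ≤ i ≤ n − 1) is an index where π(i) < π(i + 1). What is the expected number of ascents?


Write X = Σ X_I over i = 1, …, 52, with X_I the indicator of one ascent.
There are 52 indicators.
For each fixed i, the pair (π(i), π(i+1)) is a uniformly random ordered pair of distinct values from {1, …, 53}; by symmetry P[π(i) < π(i+1)] = 1/2.
By linearity: E[X] = 52 · (1/2) = (53 − 1) · (1/2) = 26 ≈ 26.000000.

E[X] = 26 = 26.000000.


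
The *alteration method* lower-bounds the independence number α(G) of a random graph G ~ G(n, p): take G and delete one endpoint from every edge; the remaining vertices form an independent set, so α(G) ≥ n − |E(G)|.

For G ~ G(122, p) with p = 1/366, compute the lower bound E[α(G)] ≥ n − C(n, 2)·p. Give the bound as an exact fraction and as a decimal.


E[|E(G)|] = C(122, 2)·p = 7381 · (1/366) = 121/6.
E[α(G)] ≥ n − E[|E(G)|] = 122 − 121/6 = 611/6.
Numerically: ≈ 101.8333.
(This is only a lower bound; the true E[α(G)] may be larger.)

E[α(G)] ≥ 611/6 ≈ 101.8333.


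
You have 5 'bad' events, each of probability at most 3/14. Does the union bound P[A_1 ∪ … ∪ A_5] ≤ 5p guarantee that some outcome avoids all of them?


Union bound: P[∪_{i=1}^{5} A_i] ≤ Σ_i P[A_i] ≤ 5·p = 5·(3/14) = 15/14.
Numerically: 15/14 ≈ 1.0714.
Is 15/14 < 1? NO.
Since the bound 15/14 is ≥ 1, the union bound is uninformative here; it does NOT by itself certify existence.

5·p = 15/14 ≈ 1.0714; existence NOT certified by the union bound.


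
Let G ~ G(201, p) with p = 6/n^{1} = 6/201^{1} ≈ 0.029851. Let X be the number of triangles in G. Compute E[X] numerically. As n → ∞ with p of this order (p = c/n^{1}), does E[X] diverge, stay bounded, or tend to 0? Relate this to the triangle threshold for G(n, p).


Number of potential triangles: C(201, 3) = 1333300.
Each occurs with probability p³ ≈ (0.029851)³ ≈ 2.6599017e-05.
By linearity: E[X] = C(201, 3)·p³ ≈ 1333300 · 2.6599017e-05 ≈ 35.46447.
Here α = 1, so p = 6/n is exactly at the triangle threshold p ~ 1/n. Asymptotically E[X] → c³/6 = 6³/6 = 36 ≈ 36.00000, a bounded constant. In this regime the triangle count is asymptotically Poisson(c³/6).

E[X] ≈ 35.46447; in regime p = Θ(1/n^{1}) E[X] stays bounded (at the triangle threshold p ~ 1/n).


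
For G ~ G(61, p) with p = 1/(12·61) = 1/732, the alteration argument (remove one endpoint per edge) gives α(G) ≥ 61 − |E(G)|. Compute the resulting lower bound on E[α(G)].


E[|E(G)|] = C(61, 2)·p = 1830 · (1/732) = 5/2.
E[α(G)] ≥ n − E[|E(G)|] = 61 − 5/2 = 117/2.
Numerically: ≈ 58.500000.
(This is only a lower bound; the true E[α(G)] may be larger.)

E[α(G)] ≥ 117/2 ≈ 58.500000.


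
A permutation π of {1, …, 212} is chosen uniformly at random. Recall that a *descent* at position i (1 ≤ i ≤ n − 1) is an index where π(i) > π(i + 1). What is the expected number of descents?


Write X = Σ X_I over i = 1, …, 211, with X_I the indicator of one descent.
There are 211 indicators.
For each fixed i, the pair (π(i), π(i+1)) is a uniformly random ordered pair of distinct values from {1, …, 212}; by symmetry P[π(i) > π(i+1)] = 1/2.
By linearity: E[X] = 211 · (1/2) = (212 − 1) · (1/2) = 211/2 ≈ 105.5000.

E[X] = 211/2 = 105.5000.


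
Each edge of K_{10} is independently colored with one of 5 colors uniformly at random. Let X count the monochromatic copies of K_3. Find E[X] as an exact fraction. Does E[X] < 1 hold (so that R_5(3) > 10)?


E[X] = C(10, 3) · 5^{1 − 3} = 120 · 5^{−2} = 120/25.
As a reduced fraction: E[X] = 24/5 ≈ 4.8000.
Is E[X] < 1? NO.
Since E[X] ≥ 1, the first-moment bound is inconclusive at n = 10; it does NOT by itself certify R_5(3) > 10.

E[X] = 24/5 ≈ 4.8000; E[X] ≥ 1; first-moment method inconclusive here.


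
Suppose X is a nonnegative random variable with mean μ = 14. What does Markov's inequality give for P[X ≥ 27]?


μ = E[X] = 14, a = 27.
Markov: P[X ≥ 27] ≤ μ/a = (14)/27 = 14/27.
Numerically: ≈ 0.519.
(Since a = 27 > μ = 14.000, the bound 14/27 is < 1 and informative.)

P[X ≥ 27] ≤ 14/27 ≈ 0.519.


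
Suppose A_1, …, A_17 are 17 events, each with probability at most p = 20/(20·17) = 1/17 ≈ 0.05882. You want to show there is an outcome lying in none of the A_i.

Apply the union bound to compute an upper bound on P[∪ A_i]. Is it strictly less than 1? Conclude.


Union bound: P[∪_{i=1}^{17} A_i] ≤ Σ_i P[A_i] ≤ 17·p = 17·(1/17) = 1.
Numerically: 1 ≈ 1.00000.
Is 1 < 1? NO.
Since the bound 1 is ≥ 1, the union bound is uninformative here; it does NOT by itself certify existence.

17·p = 1 ≈ 1.00000; existence NOT certified by the union bound.


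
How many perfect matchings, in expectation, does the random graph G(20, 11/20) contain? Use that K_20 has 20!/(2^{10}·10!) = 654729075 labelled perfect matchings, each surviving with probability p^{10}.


K_20 has 20!/(2^{10}·10!) = 654729075 labelled perfect matchings.
For each such perfect matching H, let X_H = 1 if all 10 edges of H are present in G. Then P[X_H = 1] = p^{10} = (11/20)^{10} = 25937424601/10240000000000.
Summing the indicators: E[X] = Σ_H E[X_H] = 654729075 · p^{10} = 654729075 · 25937424601/10240000000000 = 679279440675798963/409600000000.
Numerically: E[X] ≈ 1.6584e+06.

E[X] = 654729075 · (11/20)^{10} = 679279440675798963/409600000000 ≈ 1.6584e+06.


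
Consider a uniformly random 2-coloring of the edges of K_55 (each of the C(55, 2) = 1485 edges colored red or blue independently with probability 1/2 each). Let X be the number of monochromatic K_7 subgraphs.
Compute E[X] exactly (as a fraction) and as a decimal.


Let X = Σ_S X_S over the C(55, 7) = 202927725 subsets S of size 7, where X_S = 1 if the K_7 on S is monochromatic.
For a fixed S, the K_7 on S has C(7, 2) = 21 edges. P[all 21 edges red] = (1/2)^21, and likewise for blue, so P[monochromatic] = 2·(1/2)^21 = 2^{1 − 21} = 1/1048576.
Summing: E[X] = C(55, 7) · 2^{1 − 21} = 202927725 · 1/1048576 = 202927725/1048576.
Numerically: E[X] ≈ 193.5270.

E[X] = C(55,7)·2^(1−C(7,2)) = 202927725/1048576 ≈ 193.5270.


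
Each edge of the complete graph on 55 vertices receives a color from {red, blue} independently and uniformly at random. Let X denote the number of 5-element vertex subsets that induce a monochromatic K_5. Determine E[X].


Let X = Σ_S X_S over the C(55, 5) = 3478761 subsets S of size 5, where X_S = 1 if the K_5 on S is monochromatic.
For a fixed S, the K_5 on S has C(5, 2) = 10 edges. P[all 10 edges red] = (1/2)^10, and likewise for blue, so P[monochromatic] = 2·(1/2)^10 = 2^{1 − 10} = 1/512.
By linearity: E[X] = C(55, 5) · 2^{1 − 10} = 3478761 · 1/512 = 3478761/512.
Numerically: E[X] ≈ 6794.455078.

E[X] = C(55,5)·2^(1−C(5,2)) = 3478761/512 ≈ 6794.455078.


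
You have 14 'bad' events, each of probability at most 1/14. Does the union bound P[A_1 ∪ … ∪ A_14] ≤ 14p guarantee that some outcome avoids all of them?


Union bound: P[∪_{i=1}^{14} A_i] ≤ Σ_i P[A_i] ≤ 14·p = 14·(1/14) = 1.
Numerically: 1 ≈ 1.0000.
Is 1 < 1? NO.
Since the bound 1 is ≥ 1, the union bound is uninformative here; it does NOT by itself certify existence.

14·p = 1 ≈ 1.0000; existence NOT certified by the union bound.


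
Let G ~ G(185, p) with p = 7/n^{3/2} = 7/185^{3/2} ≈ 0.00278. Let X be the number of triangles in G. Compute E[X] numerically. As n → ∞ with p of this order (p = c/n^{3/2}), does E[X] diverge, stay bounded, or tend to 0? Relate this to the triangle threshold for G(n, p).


Number of potential triangles: C(185, 3) = 1038220.
Each occurs with probability p³ ≈ (0.00278)³ ≈ 2.15289e-08.
By linearity: E[X] = C(185, 3)·p³ ≈ 1038220 · 2.15289e-08 ≈ 0.022.
Since α = 3/2 > 1, p = c/n^{3/2} = o(1/n) is below the triangle threshold p ~ 1/n. Asymptotically E[X] ~ (c³/6)·n^{3(1−α)} = (7³/6)·n^{-1.5} → 0, so by Markov's inequality G has no triangles w.h.p.

E[X] ≈ 0.022; in regime p = Θ(1/n^{3/2}) E[X] tends to 0 (below the triangle threshold p ~ 1/n).


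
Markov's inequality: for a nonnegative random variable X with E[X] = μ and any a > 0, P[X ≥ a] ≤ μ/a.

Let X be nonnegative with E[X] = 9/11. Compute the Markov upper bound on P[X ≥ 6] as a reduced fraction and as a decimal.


μ = E[X] = 9/11, a = 6.
Markov: P[X ≥ 6] ≤ μ/a = (9/11)/6 = 3/22.
Numerically: ≈ 0.136.
(Since a = 6 > μ = 0.818, the bound 3/22 is < 1 and informative.)

P[X ≥ 6] ≤ 3/22 ≈ 0.136.


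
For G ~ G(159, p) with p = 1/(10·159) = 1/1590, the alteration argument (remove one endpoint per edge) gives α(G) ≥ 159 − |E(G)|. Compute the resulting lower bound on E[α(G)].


E[|E(G)|] = C(159, 2)·p = 12561 · (1/1590) = 79/10.
E[α(G)] ≥ n − E[|E(G)|] = 159 − 79/10 = 1511/10.
Numerically: ≈ 151.10000.
(This is only a lower bound; the true E[α(G)] may be larger.)

E[α(G)] ≥ 1511/10 ≈ 151.10000.


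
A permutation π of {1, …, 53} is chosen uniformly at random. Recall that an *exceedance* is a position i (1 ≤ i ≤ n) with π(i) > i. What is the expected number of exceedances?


Write X = Σ_{i=1}^{53} X_i, where X_i = 1_{π(i) > i}.
For each fixed i, π(i) is uniform over {1, …, 53} (marginal of a uniform permutation), so P[π(i) > i] = (n − i)/n. Summing: Σ_{i=1}^{53} (n − i)/n = (0 + 1 + … + 52)/53 = 53(53 − 1)/(2·53) = (53 − 1)/2.
Hence E[X] = Σ_{i=1}^{53} (53 − i)/53 = 26 ≈ 26.000.

E[X] = 26 = 26.000.


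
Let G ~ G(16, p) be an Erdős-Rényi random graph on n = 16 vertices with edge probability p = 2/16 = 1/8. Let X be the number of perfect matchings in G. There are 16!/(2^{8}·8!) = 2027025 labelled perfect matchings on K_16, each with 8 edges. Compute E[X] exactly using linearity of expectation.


K_16 has 16!/(2^{8}·8!) = 2027025 labelled perfect matchings.
For each such perfect matching H, let X_H = 1 if all 8 edges of H are present in G. Then P[X_H = 1] = p^{8} = (1/8)^{8} = 1/16777216.
Summing the indicators: E[X] = Σ_H E[X_H] = 2027025 · p^{8} = 2027025 · 1/16777216 = 2027025/16777216.
Numerically: E[X] ≈ 0.12082.

E[X] = 2027025 · (1/8)^{8} = 2027025/16777216 ≈ 0.12082.


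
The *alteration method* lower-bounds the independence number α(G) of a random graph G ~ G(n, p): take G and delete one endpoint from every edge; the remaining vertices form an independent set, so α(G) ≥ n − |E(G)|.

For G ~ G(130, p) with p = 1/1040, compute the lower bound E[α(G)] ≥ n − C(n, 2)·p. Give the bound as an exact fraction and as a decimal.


E[|E(G)|] = C(130, 2)·p = 8385 · (1/1040) = 129/16.
E[α(G)] ≥ n − E[|E(G)|] = 130 − 129/16 = 1951/16.
Numerically: ≈ 121.93750.
(This is only a lower bound; the true E[α(G)] may be larger.)

E[α(G)] ≥ 1951/16 ≈ 121.93750.


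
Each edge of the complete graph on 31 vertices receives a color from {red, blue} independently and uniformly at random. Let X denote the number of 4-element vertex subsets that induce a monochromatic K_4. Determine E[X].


Let X = Σ_S X_S over the C(31, 4) = 31465 subsets S of size 4, where X_S = 1 if the K_4 on S is monochromatic.
For a fixed S, the K_4 on S has C(4, 2) = 6 edges. P[all 6 edges red] = (1/2)^6, and likewise for blue, so P[monochromatic] = 2·(1/2)^6 = 2^{1 − 6} = 1/32.
Summing: E[X] = C(31, 4) · 2^{1 − 6} = 31465 · 1/32 = 31465/32.
Numerically: E[X] ≈ 983.281250.

E[X] = C(31,4)·2^(1−C(4,2)) = 31465/32 ≈ 983.281250.


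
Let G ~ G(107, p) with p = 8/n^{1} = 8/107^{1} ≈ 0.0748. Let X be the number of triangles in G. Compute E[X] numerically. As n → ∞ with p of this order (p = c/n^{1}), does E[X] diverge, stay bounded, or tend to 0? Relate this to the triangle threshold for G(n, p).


Number of potential triangles: C(107, 3) = 198485.
Each occurs with probability p³ ≈ (0.0748)³ ≈ 4.17945e-04.
By linearity: E[X] = C(107, 3)·p³ ≈ 198485 · 4.17945e-04 ≈ 82.956.
Here α = 1, so p = 8/n is exactly at the triangle threshold p ~ 1/n. Asymptotically E[X] → c³/6 = 8³/6 = 256/3 ≈ 85.333, a bounded constant. In this regime the triangle count is asymptotically Poisson(c³/6).

E[X] ≈ 82.956; in regime p = Θ(1/n^{1}) E[X] stays bounded (at the triangle threshold p ~ 1/n).


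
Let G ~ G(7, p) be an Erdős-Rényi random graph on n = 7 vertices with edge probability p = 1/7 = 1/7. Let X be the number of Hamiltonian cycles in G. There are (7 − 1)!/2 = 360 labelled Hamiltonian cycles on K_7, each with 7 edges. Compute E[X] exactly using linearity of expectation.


K_7 has (7 − 1)!/2 = 360 labelled Hamiltonian cycles.
For each such Hamiltonian cycle H, let X_H = 1 if all 7 edges of H are present in G. Then P[X_H = 1] = p^{7} = (1/7)^{7} = 1/823543.
By linearity: E[X] = Σ_H E[X_H] = 360 · p^{7} = 360 · 1/823543 = 360/823543.
Numerically: E[X] ≈ 0.00043714.

E[X] = 360 · (1/7)^{7} = 360/823543 ≈ 0.00043714.


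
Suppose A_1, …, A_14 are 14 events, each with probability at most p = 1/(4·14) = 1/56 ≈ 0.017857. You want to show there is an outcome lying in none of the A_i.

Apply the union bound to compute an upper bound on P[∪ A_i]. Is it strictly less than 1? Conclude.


Union bound: P[∪_{i=1}^{14} A_i] ≤ Σ_i P[A_i] ≤ 14·p = 14·(1/56) = 1/4.
Numerically: 1/4 ≈ 0.250000.
Is 1/4 < 1? YES.
Since P[∪ A_i] ≤ 1/4 < 1, the complement has P[∩ A_i^c] ≥ 1 − 1/4 = 3/4 > 0, so some outcome avoids every A_i.

14·p = 1/4 ≈ 0.250000; existence CERTIFIED by the union bound.


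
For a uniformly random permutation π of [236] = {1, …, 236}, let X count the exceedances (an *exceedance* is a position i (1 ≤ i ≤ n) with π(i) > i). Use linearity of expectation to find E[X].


Write X = Σ_{i=1}^{236} X_i, where X_i = 1_{π(i) > i}.
For each fixed i, π(i) is uniform over {1, …, 236} (marginal of a uniform permutation), so P[π(i) > i] = (n − i)/n. Summing: Σ_{i=1}^{236} (n − i)/n = (0 + 1 + … + 235)/236 = 236(236 − 1)/(2·236) = (236 − 1)/2.
Hence E[X] = Σ_{i=1}^{236} (236 − i)/236 = 235/2 ≈ 117.5000.

E[X] = 235/2 = 117.5000.


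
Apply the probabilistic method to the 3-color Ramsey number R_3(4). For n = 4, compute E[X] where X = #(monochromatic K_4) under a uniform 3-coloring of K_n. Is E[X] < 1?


E[X] = C(4, 4) · 3^{1 − 6} = 1 · 3^{−5} = 1/243.
As a reduced fraction: E[X] = 1/243 ≈ 0.0041.
Is E[X] < 1? YES.
Since E[X] < 1, there exists a 3-coloring of K_{4} with no monochromatic K_4; hence R_3(4) > 4.

E[X] = 1/243 ≈ 0.0041; E[X] < 1, so R_3(4) > 4.


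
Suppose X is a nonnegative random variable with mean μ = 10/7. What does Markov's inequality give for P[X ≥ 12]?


μ = E[X] = 10/7, a = 12.
Markov: P[X ≥ 12] ≤ μ/a = (10/7)/12 = 5/42.
Numerically: ≈ 0.119.
(Since a = 12 > μ = 1.429, the bound 5/42 is < 1 and informative.)

P[X ≥ 12] ≤ 5/42 ≈ 0.119.


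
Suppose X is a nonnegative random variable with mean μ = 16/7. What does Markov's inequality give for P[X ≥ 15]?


μ = E[X] = 16/7, a = 15.
Markov: P[X ≥ 15] ≤ μ/a = (16/7)/15 = 16/105.
Numerically: ≈ 0.1524.
(Since a = 15 > μ = 2.2857, the bound 16/105 is < 1 and informative.)

P[X ≥ 15] ≤ 16/105 ≈ 0.1524.


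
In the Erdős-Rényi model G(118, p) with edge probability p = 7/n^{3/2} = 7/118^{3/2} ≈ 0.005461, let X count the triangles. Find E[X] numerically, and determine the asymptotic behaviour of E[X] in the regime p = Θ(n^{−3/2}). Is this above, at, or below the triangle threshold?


Number of potential triangles: C(118, 3) = 266916.
Each occurs with probability p³ ≈ (0.005461)³ ≈ 1.628640e-07.
By linearity: E[X] = C(118, 3)·p³ ≈ 266916 · 1.628640e-07 ≈ 0.0435.
Since α = 3/2 > 1, p = c/n^{3/2} = o(1/n) is below the triangle threshold p ~ 1/n. Asymptotically E[X] ~ (c³/6)·n^{3(1−α)} = (7³/6)·n^{-1.5} → 0, so by Markov's inequality G has no triangles w.h.p.

E[X] ≈ 0.0435; in regime p = Θ(1/n^{3/2}) E[X] tends to 0 (below the triangle threshold p ~ 1/n).


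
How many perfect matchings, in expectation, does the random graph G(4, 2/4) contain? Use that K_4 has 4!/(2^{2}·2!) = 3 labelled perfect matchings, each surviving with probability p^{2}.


K_4 has 4!/(2^{2}·2!) = 3 labelled perfect matchings.
For each such perfect matching H, let X_H = 1 if all 2 edges of H are present in G. Then P[X_H = 1] = p^{2} = (1/2)^{2} = 1/4.
By linearity: E[X] = Σ_H E[X_H] = 3 · p^{2} = 3 · 1/4 = 3/4.
Numerically: E[X] ≈ 0.75.

E[X] = 3 · (1/2)^{2} = 3/4 ≈ 0.75.


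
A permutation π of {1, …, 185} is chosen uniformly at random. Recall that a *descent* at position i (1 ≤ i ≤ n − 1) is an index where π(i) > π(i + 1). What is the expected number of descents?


Write X = Σ X_I over i = 1, …, 184, with X_I the indicator of one descent.
There are 184 indicators.
For each fixed i, the pair (π(i), π(i+1)) is a uniformly random ordered pair of distinct values from {1, …, 185}; by symmetry P[π(i) > π(i+1)] = 1/2.
By linearity: E[X] = 184 · (1/2) = (185 − 1) · (1/2) = 92 ≈ 92.000000.

E[X] = 92 = 92.000000.


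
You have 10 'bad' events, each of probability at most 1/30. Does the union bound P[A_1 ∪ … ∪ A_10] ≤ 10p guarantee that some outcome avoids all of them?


Union bound: P[∪_{i=1}^{10} A_i] ≤ Σ_i P[A_i] ≤ 10·p = 10·(1/30) = 1/3.
Numerically: 1/3 ≈ 0.333333.
Is 1/3 < 1? YES.
Since P[∪ A_i] ≤ 1/3 < 1, the complement has P[∩ A_i^c] ≥ 1 − 1/3 = 2/3 > 0, so some outcome avoids every A_i.

10·p = 1/3 ≈ 0.333333; existence CERTIFIED by the union bound.


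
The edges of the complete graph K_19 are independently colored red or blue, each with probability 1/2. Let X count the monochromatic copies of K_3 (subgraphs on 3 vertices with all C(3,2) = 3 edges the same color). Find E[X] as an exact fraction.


Let X = Σ_S X_S over the C(19, 3) = 969 subsets S of size 3, where X_S = 1 if the K_3 on S is monochromatic.
For a fixed S, the K_3 on S has C(3, 2) = 3 edges. P[all 3 edges red] = (1/2)^3, and likewise for blue, so P[monochromatic] = 2·(1/2)^3 = 2^{1 − 3} = 1/4.
Summing: E[X] = C(19, 3) · 2^{1 − 3} = 969 · 1/4 = 969/4.
Numerically: E[X] ≈ 242.25000.

E[X] = C(19,3)·2^(1−C(3,2)) = 969/4 ≈ 242.25000.


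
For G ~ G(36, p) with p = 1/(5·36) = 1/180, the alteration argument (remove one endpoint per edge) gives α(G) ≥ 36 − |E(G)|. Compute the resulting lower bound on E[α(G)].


E[|E(G)|] = C(36, 2)·p = 630 · (1/180) = 7/2.
E[α(G)] ≥ n − E[|E(G)|] = 36 − 7/2 = 65/2.
Numerically: ≈ 32.50000.
(This is only a lower bound; the true E[α(G)] may be larger.)

E[α(G)] ≥ 65/2 ≈ 32.50000.


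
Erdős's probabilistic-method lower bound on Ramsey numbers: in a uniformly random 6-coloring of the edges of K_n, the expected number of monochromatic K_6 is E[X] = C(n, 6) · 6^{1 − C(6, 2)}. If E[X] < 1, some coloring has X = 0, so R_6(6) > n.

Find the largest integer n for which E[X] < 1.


We need C(n, 6) · 6^{1 − 15} < 1, i.e. C(n, 6) < 6^{15 − 1} = 78364164096.
Check values of n near the boundary:
  n = 194: C(194, 6) = 68482017072; 68482017072 < 78364164096? YES
  n = 195: C(195, 6) = 70656049360; 70656049360 < 78364164096? YES
  n = 196: C(196, 6) = 72887293024; 72887293024 < 78364164096? YES
  n = 197: C(197, 6) = 75176946208; 75176946208 < 78364164096? YES
  n = 198: C(198, 6) = 77526225777; 77526225777 < 78364164096? YES
  n = 199: C(199, 6) = 79936367511; 79936367511 < 78364164096? NO
  n = 200: C(200, 6) = 82408626300; 82408626300 < 78364164096? NO
The largest n with C(n, 6) < 78364164096 is n = 198 (where E[X] = 25842075259/26121388032 ≈ 0.9893). Hence R_6(6) > 198, i.e. R_6(6) ≥ 199.

Largest n = 198; hence R_6(6) > 198.


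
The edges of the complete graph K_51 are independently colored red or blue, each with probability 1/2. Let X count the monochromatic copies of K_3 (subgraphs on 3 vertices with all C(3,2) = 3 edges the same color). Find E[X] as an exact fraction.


Let X = Σ_S X_S over the C(51, 3) = 20825 subsets S of size 3, where X_S = 1 if the K_3 on S is monochromatic.
For a fixed S, the K_3 on S has C(3, 2) = 3 edges. P[all 3 edges red] = (1/2)^3, and likewise for blue, so P[monochromatic] = 2·(1/2)^3 = 2^{1 − 3} = 1/4.
Summing: E[X] = C(51, 3) · 2^{1 − 3} = 20825 · 1/4 = 20825/4.
Numerically: E[X] ≈ 5206.250.

E[X] = C(51,3)·2^(1−C(3,2)) = 20825/4 ≈ 5206.250.


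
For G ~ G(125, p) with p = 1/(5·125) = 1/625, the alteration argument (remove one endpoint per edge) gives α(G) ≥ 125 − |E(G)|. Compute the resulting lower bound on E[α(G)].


E[|E(G)|] = C(125, 2)·p = 7750 · (1/625) = 62/5.
E[α(G)] ≥ n − E[|E(G)|] = 125 − 62/5 = 563/5.
Numerically: ≈ 112.6000.
(This is only a lower bound; the true E[α(G)] may be larger.)

E[α(G)] ≥ 563/5 ≈ 112.6000.


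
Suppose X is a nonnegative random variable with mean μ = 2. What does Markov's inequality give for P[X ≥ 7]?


μ = E[X] = 2, a = 7.
Markov: P[X ≥ 7] ≤ μ/a = (2)/7 = 2/7.
Numerically: ≈ 0.286.
(Since a = 7 > μ = 2.000, the bound 2/7 is < 1 and informative.)

P[X ≥ 7] ≤ 2/7 ≈ 0.286.


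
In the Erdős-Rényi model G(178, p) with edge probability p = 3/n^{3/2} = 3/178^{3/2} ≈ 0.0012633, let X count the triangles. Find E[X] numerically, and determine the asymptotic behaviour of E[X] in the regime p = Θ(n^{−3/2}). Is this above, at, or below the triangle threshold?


Number of potential triangles: C(178, 3) = 924176.
Each occurs with probability p³ ≈ (0.0012633)³ ≈ 2.0159221e-09.
By linearity: E[X] = C(178, 3)·p³ ≈ 924176 · 2.0159221e-09 ≈ 0.00186.
Since α = 3/2 > 1, p = c/n^{3/2} = o(1/n) is below the triangle threshold p ~ 1/n. Asymptotically E[X] ~ (c³/6)·n^{3(1−α)} = (3³/6)·n^{-1.5} → 0, so by Markov's inequality G has no triangles w.h.p.

E[X] ≈ 0.00186; in regime p = Θ(1/n^{3/2}) E[X] tends to 0 (below the triangle threshold p ~ 1/n).


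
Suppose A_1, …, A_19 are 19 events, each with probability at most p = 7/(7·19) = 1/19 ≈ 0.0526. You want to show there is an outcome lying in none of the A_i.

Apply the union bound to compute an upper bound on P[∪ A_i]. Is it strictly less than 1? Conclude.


Union bound: P[∪_{i=1}^{19} A_i] ≤ Σ_i P[A_i] ≤ 19·p = 19·(1/19) = 1.
Numerically: 1 ≈ 1.0000.
Is 1 < 1? NO.
Since the bound 1 is ≥ 1, the union bound is uninformative here; it does NOT by itself certify existence.

19·p = 1 ≈ 1.0000; existence NOT certified by the union bound.


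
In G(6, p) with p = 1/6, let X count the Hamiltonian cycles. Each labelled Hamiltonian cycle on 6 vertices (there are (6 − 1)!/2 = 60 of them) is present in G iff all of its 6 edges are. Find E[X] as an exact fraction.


K_6 has (6 − 1)!/2 = 60 labelled Hamiltonian cycles.
For each such Hamiltonian cycle H, let X_H = 1 if all 6 edges of H are present in G. Then P[X_H = 1] = p^{6} = (1/6)^{6} = 1/46656.
By linearity: E[X] = Σ_H E[X_H] = 60 · p^{6} = 60 · 1/46656 = 5/3888.
Numerically: E[X] ≈ 0.00129.

E[X] = 60 · (1/6)^{6} = 5/3888 ≈ 0.00129.


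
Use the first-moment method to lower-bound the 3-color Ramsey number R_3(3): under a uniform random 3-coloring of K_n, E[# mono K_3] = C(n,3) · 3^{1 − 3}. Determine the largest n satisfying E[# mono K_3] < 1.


We need C(n, 3) · 3^{1 − 3} < 1, i.e. C(n, 3) < 3^{3 − 1} = 9.
Check values of n near the boundary:
  n = 3: C(3, 3) = 1; 1 < 9? YES
  n = 4: C(4, 3) = 4; 4 < 9? YES
  n = 5: C(5, 3) = 10; 10 < 9? NO
The largest n with C(n, 3) < 9 is n = 4 (where E[X] = 4/9 ≈ 0.4444444). Hence R_3(3) > 4, i.e. R_3(3) ≥ 5.

Largest n = 4; hence R_3(3) > 4.


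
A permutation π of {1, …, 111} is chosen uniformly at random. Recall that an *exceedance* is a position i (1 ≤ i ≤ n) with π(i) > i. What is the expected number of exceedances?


Write X = Σ_{i=1}^{111} X_i, where X_i = 1_{π(i) > i}.
For each fixed i, π(i) is uniform over {1, …, 111} (marginal of a uniform permutation), so P[π(i) > i] = (n − i)/n. Summing: Σ_{i=1}^{111} (n − i)/n = (0 + 1 + … + 110)/111 = 111(111 − 1)/(2·111) = (111 − 1)/2.
Hence E[X] = Σ_{i=1}^{111} (111 − i)/111 = 55 ≈ 55.000000.

E[X] = 55 = 55.000000.


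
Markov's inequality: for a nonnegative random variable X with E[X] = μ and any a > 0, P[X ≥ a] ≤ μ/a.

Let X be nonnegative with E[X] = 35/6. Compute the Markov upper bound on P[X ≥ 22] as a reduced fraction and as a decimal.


μ = E[X] = 35/6, a = 22.
Markov: P[X ≥ 22] ≤ μ/a = (35/6)/22 = 35/132.
Numerically: ≈ 0.26515.
(Since a = 22 > μ = 5.83333, the bound 35/132 is < 1 and informative.)

P[X ≥ 22] ≤ 35/132 ≈ 0.26515.


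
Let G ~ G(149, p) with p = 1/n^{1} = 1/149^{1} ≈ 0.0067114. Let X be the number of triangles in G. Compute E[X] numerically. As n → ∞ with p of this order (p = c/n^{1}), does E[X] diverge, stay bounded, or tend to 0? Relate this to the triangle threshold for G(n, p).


Number of potential triangles: C(149, 3) = 540274.
Each occurs with probability p³ ≈ (0.0067114)³ ≈ 3.0230212e-07.
By linearity: E[X] = C(149, 3)·p³ ≈ 540274 · 3.0230212e-07 ≈ 0.16333.
Here α = 1, so p = 1/n is exactly at the triangle threshold p ~ 1/n. Asymptotically E[X] → c³/6 = 1³/6 = 1/6 ≈ 0.16667, a bounded constant. In this regime the triangle count is asymptotically Poisson(c³/6).

E[X] ≈ 0.16333; in regime p = Θ(1/n^{1}) E[X] stays bounded (at the triangle threshold p ~ 1/n).


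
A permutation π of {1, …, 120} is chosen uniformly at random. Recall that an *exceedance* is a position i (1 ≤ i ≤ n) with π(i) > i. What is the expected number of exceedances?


Write X = Σ_{i=1}^{120} X_i, where X_i = 1_{π(i) > i}.
For each fixed i, π(i) is uniform over {1, …, 120} (marginal of a uniform permutation), so P[π(i) > i] = (n − i)/n. Summing: Σ_{i=1}^{120} (n − i)/n = (0 + 1 + … + 119)/120 = 120(120 − 1)/(2·120) = (120 − 1)/2.
Hence E[X] = Σ_{i=1}^{120} (120 − i)/120 = 119/2 ≈ 59.500000.

E[X] = 119/2 = 59.500000.
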